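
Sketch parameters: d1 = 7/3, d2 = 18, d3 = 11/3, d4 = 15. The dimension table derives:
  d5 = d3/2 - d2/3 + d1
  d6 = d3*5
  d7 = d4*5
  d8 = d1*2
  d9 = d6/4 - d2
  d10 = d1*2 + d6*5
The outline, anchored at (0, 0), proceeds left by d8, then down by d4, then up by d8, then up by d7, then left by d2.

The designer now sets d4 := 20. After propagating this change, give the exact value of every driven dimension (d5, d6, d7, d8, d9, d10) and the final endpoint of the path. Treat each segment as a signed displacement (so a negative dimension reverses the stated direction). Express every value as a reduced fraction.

d5 = -11/6
d6 = 55/3
d7 = 100
d8 = 14/3
d9 = -161/12
d10 = 289/3
endpoint = (-68/3, 254/3)

Apply edit: d4 := 20
  d5 = d3/2 - d2/3 + d1 = -11/6
  d6 = d3*5 = 55/3
  d7 = d4*5 = 100
  d8 = d1*2 = 14/3
  d9 = d6/4 - d2 = -161/12
  d10 = d1*2 + d6*5 = 289/3
Walk from origin (0, 0):
  seg 1: left by d8 = 14/3 → (-14/3, 0)
  seg 2: down by d4 = 20 → (-14/3, -20)
  seg 3: up by d8 = 14/3 → (-14/3, -46/3)
  seg 4: up by d7 = 100 → (-14/3, 254/3)
  seg 5: left by d2 = 18 → (-68/3, 254/3)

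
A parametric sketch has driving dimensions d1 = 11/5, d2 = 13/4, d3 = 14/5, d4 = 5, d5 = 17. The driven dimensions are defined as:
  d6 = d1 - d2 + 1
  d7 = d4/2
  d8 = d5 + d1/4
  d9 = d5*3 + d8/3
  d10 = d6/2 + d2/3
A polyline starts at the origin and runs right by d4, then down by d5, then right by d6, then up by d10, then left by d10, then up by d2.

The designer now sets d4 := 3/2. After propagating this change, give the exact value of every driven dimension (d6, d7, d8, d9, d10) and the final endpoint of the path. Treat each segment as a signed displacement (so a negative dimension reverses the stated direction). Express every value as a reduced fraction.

d6 = -1/20
d7 = 3/4
d8 = 351/20
d9 = 1137/20
d10 = 127/120
endpoint = (47/120, -1523/120)

Apply edit: d4 := 3/2
  d6 = d1 - d2 + 1 = -1/20
  d7 = d4/2 = 3/4
  d8 = d5 + d1/4 = 351/20
  d9 = d5*3 + d8/3 = 1137/20
  d10 = d6/2 + d2/3 = 127/120
Walk from origin (0, 0):
  seg 1: right by d4 = 3/2 → (3/2, 0)
  seg 2: down by d5 = 17 → (3/2, -17)
  seg 3: right by d6 = -1/20 → (29/20, -17)
  seg 4: up by d10 = 127/120 → (29/20, -1913/120)
  seg 5: left by d10 = 127/120 → (47/120, -1913/120)
  seg 6: up by d2 = 13/4 → (47/120, -1523/120)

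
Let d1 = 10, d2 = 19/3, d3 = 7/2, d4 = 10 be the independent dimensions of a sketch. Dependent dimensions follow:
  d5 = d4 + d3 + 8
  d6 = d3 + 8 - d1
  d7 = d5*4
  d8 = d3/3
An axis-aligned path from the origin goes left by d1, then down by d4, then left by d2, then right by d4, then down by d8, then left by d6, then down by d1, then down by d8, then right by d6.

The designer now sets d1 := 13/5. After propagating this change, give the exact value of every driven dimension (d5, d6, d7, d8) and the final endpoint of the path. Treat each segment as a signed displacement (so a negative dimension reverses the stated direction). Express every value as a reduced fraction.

Apply edit: d1 := 13/5
  d5 = d4 + d3 + 8 = 43/2
  d6 = d3 + 8 - d1 = 89/10
  d7 = d5*4 = 86
  d8 = d3/3 = 7/6
Walk from origin (0, 0):
  seg 1: left by d1 = 13/5 → (-13/5, 0)
  seg 2: down by d4 = 10 → (-13/5, -10)
  seg 3: left by d2 = 19/3 → (-134/15, -10)
  seg 4: right by d4 = 10 → (16/15, -10)
  seg 5: down by d8 = 7/6 → (16/15, -67/6)
  seg 6: left by d6 = 89/10 → (-47/6, -67/6)
  seg 7: down by d1 = 13/5 → (-47/6, -413/30)
  seg 8: down by d8 = 7/6 → (-47/6, -224/15)
  seg 9: right by d6 = 89/10 → (16/15, -224/15)

d5 = 43/2
d6 = 89/10
d7 = 86
d8 = 7/6
endpoint = (16/15, -224/15)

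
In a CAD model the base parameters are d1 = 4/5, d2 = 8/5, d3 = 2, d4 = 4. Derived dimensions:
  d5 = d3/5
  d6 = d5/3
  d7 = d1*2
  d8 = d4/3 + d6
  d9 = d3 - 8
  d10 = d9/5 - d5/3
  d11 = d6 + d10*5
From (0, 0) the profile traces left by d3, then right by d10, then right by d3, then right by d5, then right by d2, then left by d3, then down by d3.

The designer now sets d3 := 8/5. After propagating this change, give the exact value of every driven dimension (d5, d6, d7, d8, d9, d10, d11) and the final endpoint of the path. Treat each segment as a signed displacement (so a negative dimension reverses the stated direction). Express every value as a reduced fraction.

Apply edit: d3 := 8/5
  d5 = d3/5 = 8/25
  d6 = d5/3 = 8/75
  d7 = d1*2 = 8/5
  d8 = d4/3 + d6 = 36/25
  d9 = d3 - 8 = -32/5
  d10 = d9/5 - d5/3 = -104/75
  d11 = d6 + d10*5 = -512/75
Walk from origin (0, 0):
  seg 1: left by d3 = 8/5 → (-8/5, 0)
  seg 2: right by d10 = -104/75 → (-224/75, 0)
  seg 3: right by d3 = 8/5 → (-104/75, 0)
  seg 4: right by d5 = 8/25 → (-16/15, 0)
  seg 5: right by d2 = 8/5 → (8/15, 0)
  seg 6: left by d3 = 8/5 → (-16/15, 0)
  seg 7: down by d3 = 8/5 → (-16/15, -8/5)

d5 = 8/25
d6 = 8/75
d7 = 8/5
d8 = 36/25
d9 = -32/5
d10 = -104/75
d11 = -512/75
endpoint = (-16/15, -8/5)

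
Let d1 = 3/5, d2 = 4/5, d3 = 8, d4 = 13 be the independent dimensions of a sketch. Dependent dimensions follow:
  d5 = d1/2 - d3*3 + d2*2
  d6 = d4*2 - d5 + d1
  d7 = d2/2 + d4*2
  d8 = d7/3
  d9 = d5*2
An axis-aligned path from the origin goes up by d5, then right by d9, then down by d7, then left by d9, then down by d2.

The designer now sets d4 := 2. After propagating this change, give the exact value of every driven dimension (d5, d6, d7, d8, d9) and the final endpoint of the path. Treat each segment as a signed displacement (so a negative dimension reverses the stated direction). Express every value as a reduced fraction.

Apply edit: d4 := 2
  d5 = d1/2 - d3*3 + d2*2 = -221/10
  d6 = d4*2 - d5 + d1 = 267/10
  d7 = d2/2 + d4*2 = 22/5
  d8 = d7/3 = 22/15
  d9 = d5*2 = -221/5
Walk from origin (0, 0):
  seg 1: up by d5 = -221/10 → (0, -221/10)
  seg 2: right by d9 = -221/5 → (-221/5, -221/10)
  seg 3: down by d7 = 22/5 → (-221/5, -53/2)
  seg 4: left by d9 = -221/5 → (0, -53/2)
  seg 5: down by d2 = 4/5 → (0, -273/10)

d5 = -221/10
d6 = 267/10
d7 = 22/5
d8 = 22/15
d9 = -221/5
endpoint = (0, -273/10)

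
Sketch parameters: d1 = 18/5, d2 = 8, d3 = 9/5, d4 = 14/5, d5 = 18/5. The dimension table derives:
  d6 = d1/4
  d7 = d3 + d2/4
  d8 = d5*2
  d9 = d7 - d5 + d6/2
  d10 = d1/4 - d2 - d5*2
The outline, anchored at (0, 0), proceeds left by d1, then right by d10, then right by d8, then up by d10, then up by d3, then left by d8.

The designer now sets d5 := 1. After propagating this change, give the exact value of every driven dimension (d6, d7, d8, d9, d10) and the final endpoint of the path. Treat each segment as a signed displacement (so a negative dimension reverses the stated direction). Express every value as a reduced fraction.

Apply edit: d5 := 1
  d6 = d1/4 = 9/10
  d7 = d3 + d2/4 = 19/5
  d8 = d5*2 = 2
  d9 = d7 - d5 + d6/2 = 13/4
  d10 = d1/4 - d2 - d5*2 = -91/10
Walk from origin (0, 0):
  seg 1: left by d1 = 18/5 → (-18/5, 0)
  seg 2: right by d10 = -91/10 → (-127/10, 0)
  seg 3: right by d8 = 2 → (-107/10, 0)
  seg 4: up by d10 = -91/10 → (-107/10, -91/10)
  seg 5: up by d3 = 9/5 → (-107/10, -73/10)
  seg 6: left by d8 = 2 → (-127/10, -73/10)

d6 = 9/10
d7 = 19/5
d8 = 2
d9 = 13/4
d10 = -91/10
endpoint = (-127/10, -73/10)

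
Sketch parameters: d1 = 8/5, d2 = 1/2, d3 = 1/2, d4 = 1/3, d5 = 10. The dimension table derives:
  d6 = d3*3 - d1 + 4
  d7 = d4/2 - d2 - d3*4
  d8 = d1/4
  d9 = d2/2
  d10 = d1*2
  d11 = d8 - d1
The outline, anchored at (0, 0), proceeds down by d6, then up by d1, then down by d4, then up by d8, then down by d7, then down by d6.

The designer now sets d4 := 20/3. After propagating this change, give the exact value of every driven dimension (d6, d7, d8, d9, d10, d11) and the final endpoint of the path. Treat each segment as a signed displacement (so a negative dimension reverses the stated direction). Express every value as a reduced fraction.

Apply edit: d4 := 20/3
  d6 = d3*3 - d1 + 4 = 39/10
  d7 = d4/2 - d2 - d3*4 = 5/6
  d8 = d1/4 = 2/5
  d9 = d2/2 = 1/4
  d10 = d1*2 = 16/5
  d11 = d8 - d1 = -6/5
Walk from origin (0, 0):
  seg 1: down by d6 = 39/10 → (0, -39/10)
  seg 2: up by d1 = 8/5 → (0, -23/10)
  seg 3: down by d4 = 20/3 → (0, -269/30)
  seg 4: up by d8 = 2/5 → (0, -257/30)
  seg 5: down by d7 = 5/6 → (0, -47/5)
  seg 6: down by d6 = 39/10 → (0, -133/10)

d6 = 39/10
d7 = 5/6
d8 = 2/5
d9 = 1/4
d10 = 16/5
d11 = -6/5
endpoint = (0, -133/10)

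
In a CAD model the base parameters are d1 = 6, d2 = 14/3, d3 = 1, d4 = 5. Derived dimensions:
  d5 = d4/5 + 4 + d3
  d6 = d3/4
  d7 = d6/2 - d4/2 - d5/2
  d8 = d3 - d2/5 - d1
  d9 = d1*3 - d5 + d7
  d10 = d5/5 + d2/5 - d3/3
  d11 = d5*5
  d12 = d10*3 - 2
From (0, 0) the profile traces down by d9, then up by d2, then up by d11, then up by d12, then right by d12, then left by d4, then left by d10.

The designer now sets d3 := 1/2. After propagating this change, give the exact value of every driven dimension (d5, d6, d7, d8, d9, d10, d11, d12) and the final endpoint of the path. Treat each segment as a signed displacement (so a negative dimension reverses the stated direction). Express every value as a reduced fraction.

Apply edit: d3 := 1/2
  d5 = d4/5 + 4 + d3 = 11/2
  d6 = d3/4 = 1/8
  d7 = d6/2 - d4/2 - d5/2 = -83/16
  d8 = d3 - d2/5 - d1 = -193/30
  d9 = d1*3 - d5 + d7 = 117/16
  d10 = d5/5 + d2/5 - d3/3 = 28/15
  d11 = d5*5 = 55/2
  d12 = d10*3 - 2 = 18/5
Walk from origin (0, 0):
  seg 1: down by d9 = 117/16 → (0, -117/16)
  seg 2: up by d2 = 14/3 → (0, -127/48)
  seg 3: up by d11 = 55/2 → (0, 1193/48)
  seg 4: up by d12 = 18/5 → (0, 6829/240)
  seg 5: right by d12 = 18/5 → (18/5, 6829/240)
  seg 6: left by d4 = 5 → (-7/5, 6829/240)
  seg 7: left by d10 = 28/15 → (-49/15, 6829/240)

d5 = 11/2
d6 = 1/8
d7 = -83/16
d8 = -193/30
d9 = 117/16
d10 = 28/15
d11 = 55/2
d12 = 18/5
endpoint = (-49/15, 6829/240)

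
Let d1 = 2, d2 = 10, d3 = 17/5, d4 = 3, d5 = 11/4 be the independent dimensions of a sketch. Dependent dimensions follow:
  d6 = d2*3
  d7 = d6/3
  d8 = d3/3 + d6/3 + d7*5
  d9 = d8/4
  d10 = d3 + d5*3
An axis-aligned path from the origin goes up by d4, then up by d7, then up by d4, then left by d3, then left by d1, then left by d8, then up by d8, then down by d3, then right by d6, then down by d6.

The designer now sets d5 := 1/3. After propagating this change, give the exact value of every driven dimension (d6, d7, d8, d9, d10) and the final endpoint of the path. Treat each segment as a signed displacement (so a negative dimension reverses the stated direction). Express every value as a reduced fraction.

Apply edit: d5 := 1/3
  d6 = d2*3 = 30
  d7 = d6/3 = 10
  d8 = d3/3 + d6/3 + d7*5 = 917/15
  d9 = d8/4 = 917/60
  d10 = d3 + d5*3 = 22/5
Walk from origin (0, 0):
  seg 1: up by d4 = 3 → (0, 3)
  seg 2: up by d7 = 10 → (0, 13)
  seg 3: up by d4 = 3 → (0, 16)
  seg 4: left by d3 = 17/5 → (-17/5, 16)
  seg 5: left by d1 = 2 → (-27/5, 16)
  seg 6: left by d8 = 917/15 → (-998/15, 16)
  seg 7: up by d8 = 917/15 → (-998/15, 1157/15)
  seg 8: down by d3 = 17/5 → (-998/15, 1106/15)
  seg 9: right by d6 = 30 → (-548/15, 1106/15)
  seg 10: down by d6 = 30 → (-548/15, 656/15)

d6 = 30
d7 = 10
d8 = 917/15
d9 = 917/60
d10 = 22/5
endpoint = (-548/15, 656/15)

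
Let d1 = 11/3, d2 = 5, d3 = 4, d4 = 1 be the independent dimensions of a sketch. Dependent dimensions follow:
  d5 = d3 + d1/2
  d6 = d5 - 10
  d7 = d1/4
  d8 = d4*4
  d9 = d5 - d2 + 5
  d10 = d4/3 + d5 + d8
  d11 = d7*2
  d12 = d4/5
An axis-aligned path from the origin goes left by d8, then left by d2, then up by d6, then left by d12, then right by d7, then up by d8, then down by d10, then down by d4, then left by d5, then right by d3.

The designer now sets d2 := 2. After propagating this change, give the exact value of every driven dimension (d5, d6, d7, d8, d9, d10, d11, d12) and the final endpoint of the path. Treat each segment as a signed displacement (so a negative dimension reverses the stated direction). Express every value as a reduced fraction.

d5 = 35/6
d6 = -25/6
d7 = 11/12
d8 = 4
d9 = 53/6
d10 = 61/6
d11 = 11/6
d12 = 1/5
endpoint = (-427/60, -34/3)

Apply edit: d2 := 2
  d5 = d3 + d1/2 = 35/6
  d6 = d5 - 10 = -25/6
  d7 = d1/4 = 11/12
  d8 = d4*4 = 4
  d9 = d5 - d2 + 5 = 53/6
  d10 = d4/3 + d5 + d8 = 61/6
  d11 = d7*2 = 11/6
  d12 = d4/5 = 1/5
Walk from origin (0, 0):
  seg 1: left by d8 = 4 → (-4, 0)
  seg 2: left by d2 = 2 → (-6, 0)
  seg 3: up by d6 = -25/6 → (-6, -25/6)
  seg 4: left by d12 = 1/5 → (-31/5, -25/6)
  seg 5: right by d7 = 11/12 → (-317/60, -25/6)
  seg 6: up by d8 = 4 → (-317/60, -1/6)
  seg 7: down by d10 = 61/6 → (-317/60, -31/3)
  seg 8: down by d4 = 1 → (-317/60, -34/3)
  seg 9: left by d5 = 35/6 → (-667/60, -34/3)
  seg 10: right by d3 = 4 → (-427/60, -34/3)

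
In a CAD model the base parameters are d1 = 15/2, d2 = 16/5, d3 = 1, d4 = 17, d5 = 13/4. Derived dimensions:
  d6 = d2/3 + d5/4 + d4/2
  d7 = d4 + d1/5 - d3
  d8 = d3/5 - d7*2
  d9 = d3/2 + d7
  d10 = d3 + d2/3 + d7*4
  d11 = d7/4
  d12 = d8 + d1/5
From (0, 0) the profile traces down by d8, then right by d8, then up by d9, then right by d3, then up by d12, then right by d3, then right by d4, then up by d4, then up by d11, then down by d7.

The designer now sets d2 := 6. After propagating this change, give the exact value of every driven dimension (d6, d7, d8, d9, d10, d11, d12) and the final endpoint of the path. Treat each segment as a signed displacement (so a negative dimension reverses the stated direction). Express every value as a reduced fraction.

d6 = 181/16
d7 = 35/2
d8 = -174/5
d9 = 18
d10 = 73
d11 = 35/8
d12 = -333/10
endpoint = (-79/5, 187/8)

Apply edit: d2 := 6
  d6 = d2/3 + d5/4 + d4/2 = 181/16
  d7 = d4 + d1/5 - d3 = 35/2
  d8 = d3/5 - d7*2 = -174/5
  d9 = d3/2 + d7 = 18
  d10 = d3 + d2/3 + d7*4 = 73
  d11 = d7/4 = 35/8
  d12 = d8 + d1/5 = -333/10
Walk from origin (0, 0):
  seg 1: down by d8 = -174/5 → (0, 174/5)
  seg 2: right by d8 = -174/5 → (-174/5, 174/5)
  seg 3: up by d9 = 18 → (-174/5, 264/5)
  seg 4: right by d3 = 1 → (-169/5, 264/5)
  seg 5: up by d12 = -333/10 → (-169/5, 39/2)
  seg 6: right by d3 = 1 → (-164/5, 39/2)
  seg 7: right by d4 = 17 → (-79/5, 39/2)
  seg 8: up by d4 = 17 → (-79/5, 73/2)
  seg 9: up by d11 = 35/8 → (-79/5, 327/8)
  seg 10: down by d7 = 35/2 → (-79/5, 187/8)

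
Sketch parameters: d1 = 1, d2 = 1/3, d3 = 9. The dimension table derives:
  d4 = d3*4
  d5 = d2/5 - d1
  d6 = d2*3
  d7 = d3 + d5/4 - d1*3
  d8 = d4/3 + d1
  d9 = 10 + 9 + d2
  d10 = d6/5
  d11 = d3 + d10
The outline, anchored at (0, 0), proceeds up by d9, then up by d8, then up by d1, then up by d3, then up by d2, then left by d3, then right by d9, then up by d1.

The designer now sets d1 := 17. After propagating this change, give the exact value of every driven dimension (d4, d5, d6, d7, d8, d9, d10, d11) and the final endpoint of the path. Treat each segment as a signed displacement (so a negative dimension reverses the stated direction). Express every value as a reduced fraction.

Apply edit: d1 := 17
  d4 = d3*4 = 36
  d5 = d2/5 - d1 = -254/15
  d6 = d2*3 = 1
  d7 = d3 + d5/4 - d1*3 = -1387/30
  d8 = d4/3 + d1 = 29
  d9 = 10 + 9 + d2 = 58/3
  d10 = d6/5 = 1/5
  d11 = d3 + d10 = 46/5
Walk from origin (0, 0):
  seg 1: up by d9 = 58/3 → (0, 58/3)
  seg 2: up by d8 = 29 → (0, 145/3)
  seg 3: up by d1 = 17 → (0, 196/3)
  seg 4: up by d3 = 9 → (0, 223/3)
  seg 5: up by d2 = 1/3 → (0, 224/3)
  seg 6: left by d3 = 9 → (-9, 224/3)
  seg 7: right by d9 = 58/3 → (31/3, 224/3)
  seg 8: up by d1 = 17 → (31/3, 275/3)

d4 = 36
d5 = -254/15
d6 = 1
d7 = -1387/30
d8 = 29
d9 = 58/3
d10 = 1/5
d11 = 46/5
endpoint = (31/3, 275/3)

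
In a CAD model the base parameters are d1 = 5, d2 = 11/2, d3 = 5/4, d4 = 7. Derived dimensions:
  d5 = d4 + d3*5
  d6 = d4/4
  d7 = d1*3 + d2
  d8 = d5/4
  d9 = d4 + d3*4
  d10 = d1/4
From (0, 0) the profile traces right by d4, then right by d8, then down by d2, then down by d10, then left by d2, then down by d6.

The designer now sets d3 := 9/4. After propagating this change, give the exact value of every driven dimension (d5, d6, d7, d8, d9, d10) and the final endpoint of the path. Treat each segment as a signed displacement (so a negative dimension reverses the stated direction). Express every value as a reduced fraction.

d5 = 73/4
d6 = 7/4
d7 = 41/2
d8 = 73/16
d9 = 16
d10 = 5/4
endpoint = (97/16, -17/2)

Apply edit: d3 := 9/4
  d5 = d4 + d3*5 = 73/4
  d6 = d4/4 = 7/4
  d7 = d1*3 + d2 = 41/2
  d8 = d5/4 = 73/16
  d9 = d4 + d3*4 = 16
  d10 = d1/4 = 5/4
Walk from origin (0, 0):
  seg 1: right by d4 = 7 → (7, 0)
  seg 2: right by d8 = 73/16 → (185/16, 0)
  seg 3: down by d2 = 11/2 → (185/16, -11/2)
  seg 4: down by d10 = 5/4 → (185/16, -27/4)
  seg 5: left by d2 = 11/2 → (97/16, -27/4)
  seg 6: down by d6 = 7/4 → (97/16, -17/2)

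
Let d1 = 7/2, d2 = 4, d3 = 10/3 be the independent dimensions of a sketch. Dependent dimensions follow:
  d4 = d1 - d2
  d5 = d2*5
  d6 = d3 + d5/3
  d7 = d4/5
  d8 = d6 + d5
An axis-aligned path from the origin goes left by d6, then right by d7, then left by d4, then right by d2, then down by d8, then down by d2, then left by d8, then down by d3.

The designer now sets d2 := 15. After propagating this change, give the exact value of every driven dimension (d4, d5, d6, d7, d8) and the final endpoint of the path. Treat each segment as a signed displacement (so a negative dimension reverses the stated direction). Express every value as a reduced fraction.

Apply edit: d2 := 15
  d4 = d1 - d2 = -23/2
  d5 = d2*5 = 75
  d6 = d3 + d5/3 = 85/3
  d7 = d4/5 = -23/10
  d8 = d6 + d5 = 310/3
Walk from origin (0, 0):
  seg 1: left by d6 = 85/3 → (-85/3, 0)
  seg 2: right by d7 = -23/10 → (-919/30, 0)
  seg 3: left by d4 = -23/2 → (-287/15, 0)
  seg 4: right by d2 = 15 → (-62/15, 0)
  seg 5: down by d8 = 310/3 → (-62/15, -310/3)
  seg 6: down by d2 = 15 → (-62/15, -355/3)
  seg 7: left by d8 = 310/3 → (-1612/15, -355/3)
  seg 8: down by d3 = 10/3 → (-1612/15, -365/3)

d4 = -23/2
d5 = 75
d6 = 85/3
d7 = -23/10
d8 = 310/3
endpoint = (-1612/15, -365/3)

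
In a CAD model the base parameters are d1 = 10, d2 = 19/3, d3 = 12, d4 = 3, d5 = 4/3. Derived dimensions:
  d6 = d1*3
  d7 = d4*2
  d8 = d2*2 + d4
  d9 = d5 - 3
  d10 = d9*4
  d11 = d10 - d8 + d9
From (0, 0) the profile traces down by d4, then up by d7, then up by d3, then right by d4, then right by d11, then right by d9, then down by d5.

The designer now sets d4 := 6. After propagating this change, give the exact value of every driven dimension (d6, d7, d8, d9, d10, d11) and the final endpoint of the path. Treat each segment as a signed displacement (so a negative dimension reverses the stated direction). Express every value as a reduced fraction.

Apply edit: d4 := 6
  d6 = d1*3 = 30
  d7 = d4*2 = 12
  d8 = d2*2 + d4 = 56/3
  d9 = d5 - 3 = -5/3
  d10 = d9*4 = -20/3
  d11 = d10 - d8 + d9 = -27
Walk from origin (0, 0):
  seg 1: down by d4 = 6 → (0, -6)
  seg 2: up by d7 = 12 → (0, 6)
  seg 3: up by d3 = 12 → (0, 18)
  seg 4: right by d4 = 6 → (6, 18)
  seg 5: right by d11 = -27 → (-21, 18)
  seg 6: right by d9 = -5/3 → (-68/3, 18)
  seg 7: down by d5 = 4/3 → (-68/3, 50/3)

d6 = 30
d7 = 12
d8 = 56/3
d9 = -5/3
d10 = -20/3
d11 = -27
endpoint = (-68/3, 50/3)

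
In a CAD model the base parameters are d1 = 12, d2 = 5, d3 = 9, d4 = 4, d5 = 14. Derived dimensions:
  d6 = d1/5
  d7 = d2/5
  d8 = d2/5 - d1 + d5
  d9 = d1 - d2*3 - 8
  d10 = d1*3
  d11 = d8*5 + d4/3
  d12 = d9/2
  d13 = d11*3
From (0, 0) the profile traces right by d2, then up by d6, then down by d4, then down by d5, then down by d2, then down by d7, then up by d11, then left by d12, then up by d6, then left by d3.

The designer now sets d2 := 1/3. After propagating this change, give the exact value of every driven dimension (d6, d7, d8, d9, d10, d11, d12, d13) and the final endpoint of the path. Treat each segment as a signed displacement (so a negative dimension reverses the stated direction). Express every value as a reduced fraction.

d6 = 12/5
d7 = 1/15
d8 = 31/15
d9 = 3
d10 = 36
d11 = 35/3
d12 = 3/2
d13 = 35
endpoint = (-61/6, -29/15)

Apply edit: d2 := 1/3
  d6 = d1/5 = 12/5
  d7 = d2/5 = 1/15
  d8 = d2/5 - d1 + d5 = 31/15
  d9 = d1 - d2*3 - 8 = 3
  d10 = d1*3 = 36
  d11 = d8*5 + d4/3 = 35/3
  d12 = d9/2 = 3/2
  d13 = d11*3 = 35
Walk from origin (0, 0):
  seg 1: right by d2 = 1/3 → (1/3, 0)
  seg 2: up by d6 = 12/5 → (1/3, 12/5)
  seg 3: down by d4 = 4 → (1/3, -8/5)
  seg 4: down by d5 = 14 → (1/3, -78/5)
  seg 5: down by d2 = 1/3 → (1/3, -239/15)
  seg 6: down by d7 = 1/15 → (1/3, -16)
  seg 7: up by d11 = 35/3 → (1/3, -13/3)
  seg 8: left by d12 = 3/2 → (-7/6, -13/3)
  seg 9: up by d6 = 12/5 → (-7/6, -29/15)
  seg 10: left by d3 = 9 → (-61/6, -29/15)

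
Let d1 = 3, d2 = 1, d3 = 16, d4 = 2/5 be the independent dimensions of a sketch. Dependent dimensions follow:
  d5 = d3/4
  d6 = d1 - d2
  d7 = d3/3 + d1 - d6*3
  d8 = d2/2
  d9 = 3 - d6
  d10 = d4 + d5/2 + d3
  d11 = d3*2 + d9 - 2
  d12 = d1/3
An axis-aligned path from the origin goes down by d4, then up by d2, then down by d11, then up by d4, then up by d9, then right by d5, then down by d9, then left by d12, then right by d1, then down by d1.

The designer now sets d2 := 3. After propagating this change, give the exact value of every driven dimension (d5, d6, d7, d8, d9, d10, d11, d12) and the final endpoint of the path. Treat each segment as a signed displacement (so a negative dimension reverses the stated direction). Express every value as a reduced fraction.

Apply edit: d2 := 3
  d5 = d3/4 = 4
  d6 = d1 - d2 = 0
  d7 = d3/3 + d1 - d6*3 = 25/3
  d8 = d2/2 = 3/2
  d9 = 3 - d6 = 3
  d10 = d4 + d5/2 + d3 = 92/5
  d11 = d3*2 + d9 - 2 = 33
  d12 = d1/3 = 1
Walk from origin (0, 0):
  seg 1: down by d4 = 2/5 → (0, -2/5)
  seg 2: up by d2 = 3 → (0, 13/5)
  seg 3: down by d11 = 33 → (0, -152/5)
  seg 4: up by d4 = 2/5 → (0, -30)
  seg 5: up by d9 = 3 → (0, -27)
  seg 6: right by d5 = 4 → (4, -27)
  seg 7: down by d9 = 3 → (4, -30)
  seg 8: left by d12 = 1 → (3, -30)
  seg 9: right by d1 = 3 → (6, -30)
  seg 10: down by d1 = 3 → (6, -33)

d5 = 4
d6 = 0
d7 = 25/3
d8 = 3/2
d9 = 3
d10 = 92/5
d11 = 33
d12 = 1
endpoint = (6, -33)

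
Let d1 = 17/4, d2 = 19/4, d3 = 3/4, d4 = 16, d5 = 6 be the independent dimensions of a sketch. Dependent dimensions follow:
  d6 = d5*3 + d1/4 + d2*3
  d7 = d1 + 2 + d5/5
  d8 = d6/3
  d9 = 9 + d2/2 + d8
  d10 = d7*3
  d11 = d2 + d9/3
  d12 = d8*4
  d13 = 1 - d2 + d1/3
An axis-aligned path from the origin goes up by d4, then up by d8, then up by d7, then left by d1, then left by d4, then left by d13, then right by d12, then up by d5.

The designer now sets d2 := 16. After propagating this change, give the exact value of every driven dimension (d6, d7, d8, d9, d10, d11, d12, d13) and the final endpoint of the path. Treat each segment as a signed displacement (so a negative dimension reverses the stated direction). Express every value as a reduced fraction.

Apply edit: d2 := 16
  d6 = d5*3 + d1/4 + d2*3 = 1073/16
  d7 = d1 + 2 + d5/5 = 149/20
  d8 = d6/3 = 1073/48
  d9 = 9 + d2/2 + d8 = 1889/48
  d10 = d7*3 = 447/20
  d11 = d2 + d9/3 = 4193/144
  d12 = d8*4 = 1073/12
  d13 = 1 - d2 + d1/3 = -163/12
Walk from origin (0, 0):
  seg 1: up by d4 = 16 → (0, 16)
  seg 2: up by d8 = 1073/48 → (0, 1841/48)
  seg 3: up by d7 = 149/20 → (0, 10993/240)
  seg 4: left by d1 = 17/4 → (-17/4, 10993/240)
  seg 5: left by d4 = 16 → (-81/4, 10993/240)
  seg 6: left by d13 = -163/12 → (-20/3, 10993/240)
  seg 7: right by d12 = 1073/12 → (331/4, 10993/240)
  seg 8: up by d5 = 6 → (331/4, 12433/240)

d6 = 1073/16
d7 = 149/20
d8 = 1073/48
d9 = 1889/48
d10 = 447/20
d11 = 4193/144
d12 = 1073/12
d13 = -163/12
endpoint = (331/4, 12433/240)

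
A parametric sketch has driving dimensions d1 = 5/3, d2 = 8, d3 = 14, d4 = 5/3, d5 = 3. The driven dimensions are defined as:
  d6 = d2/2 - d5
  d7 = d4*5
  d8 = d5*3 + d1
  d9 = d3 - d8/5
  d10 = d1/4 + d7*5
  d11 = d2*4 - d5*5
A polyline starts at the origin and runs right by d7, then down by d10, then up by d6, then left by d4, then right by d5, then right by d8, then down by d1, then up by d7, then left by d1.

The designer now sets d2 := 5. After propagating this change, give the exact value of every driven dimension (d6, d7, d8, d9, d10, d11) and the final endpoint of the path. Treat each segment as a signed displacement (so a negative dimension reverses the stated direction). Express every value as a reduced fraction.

Apply edit: d2 := 5
  d6 = d2/2 - d5 = -1/2
  d7 = d4*5 = 25/3
  d8 = d5*3 + d1 = 32/3
  d9 = d3 - d8/5 = 178/15
  d10 = d1/4 + d7*5 = 505/12
  d11 = d2*4 - d5*5 = 5
Walk from origin (0, 0):
  seg 1: right by d7 = 25/3 → (25/3, 0)
  seg 2: down by d10 = 505/12 → (25/3, -505/12)
  seg 3: up by d6 = -1/2 → (25/3, -511/12)
  seg 4: left by d4 = 5/3 → (20/3, -511/12)
  seg 5: right by d5 = 3 → (29/3, -511/12)
  seg 6: right by d8 = 32/3 → (61/3, -511/12)
  seg 7: down by d1 = 5/3 → (61/3, -177/4)
  seg 8: up by d7 = 25/3 → (61/3, -431/12)
  seg 9: left by d1 = 5/3 → (56/3, -431/12)

d6 = -1/2
d7 = 25/3
d8 = 32/3
d9 = 178/15
d10 = 505/12
d11 = 5
endpoint = (56/3, -431/12)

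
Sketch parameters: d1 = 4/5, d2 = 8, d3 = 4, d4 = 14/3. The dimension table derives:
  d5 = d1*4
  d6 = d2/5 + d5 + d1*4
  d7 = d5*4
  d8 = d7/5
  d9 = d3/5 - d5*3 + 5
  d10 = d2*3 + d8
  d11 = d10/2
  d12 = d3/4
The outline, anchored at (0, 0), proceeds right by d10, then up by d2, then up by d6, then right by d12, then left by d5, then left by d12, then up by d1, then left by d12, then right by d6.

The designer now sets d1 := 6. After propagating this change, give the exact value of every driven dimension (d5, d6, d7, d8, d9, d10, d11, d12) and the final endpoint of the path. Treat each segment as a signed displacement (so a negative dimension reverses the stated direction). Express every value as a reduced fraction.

d5 = 24
d6 = 248/5
d7 = 96
d8 = 96/5
d9 = -331/5
d10 = 216/5
d11 = 108/5
d12 = 1
endpoint = (339/5, 318/5)

Apply edit: d1 := 6
  d5 = d1*4 = 24
  d6 = d2/5 + d5 + d1*4 = 248/5
  d7 = d5*4 = 96
  d8 = d7/5 = 96/5
  d9 = d3/5 - d5*3 + 5 = -331/5
  d10 = d2*3 + d8 = 216/5
  d11 = d10/2 = 108/5
  d12 = d3/4 = 1
Walk from origin (0, 0):
  seg 1: right by d10 = 216/5 → (216/5, 0)
  seg 2: up by d2 = 8 → (216/5, 8)
  seg 3: up by d6 = 248/5 → (216/5, 288/5)
  seg 4: right by d12 = 1 → (221/5, 288/5)
  seg 5: left by d5 = 24 → (101/5, 288/5)
  seg 6: left by d12 = 1 → (96/5, 288/5)
  seg 7: up by d1 = 6 → (96/5, 318/5)
  seg 8: left by d12 = 1 → (91/5, 318/5)
  seg 9: right by d6 = 248/5 → (339/5, 318/5)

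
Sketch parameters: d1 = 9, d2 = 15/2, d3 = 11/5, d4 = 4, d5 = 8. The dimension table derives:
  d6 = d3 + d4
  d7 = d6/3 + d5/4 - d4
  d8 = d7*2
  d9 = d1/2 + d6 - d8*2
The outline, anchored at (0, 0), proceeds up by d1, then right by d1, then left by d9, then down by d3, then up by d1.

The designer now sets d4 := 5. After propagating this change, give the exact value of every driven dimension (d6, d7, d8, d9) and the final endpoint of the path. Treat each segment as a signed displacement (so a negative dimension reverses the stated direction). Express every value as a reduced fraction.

Apply edit: d4 := 5
  d6 = d3 + d4 = 36/5
  d7 = d6/3 + d5/4 - d4 = -3/5
  d8 = d7*2 = -6/5
  d9 = d1/2 + d6 - d8*2 = 141/10
Walk from origin (0, 0):
  seg 1: up by d1 = 9 → (0, 9)
  seg 2: right by d1 = 9 → (9, 9)
  seg 3: left by d9 = 141/10 → (-51/10, 9)
  seg 4: down by d3 = 11/5 → (-51/10, 34/5)
  seg 5: up by d1 = 9 → (-51/10, 79/5)

d6 = 36/5
d7 = -3/5
d8 = -6/5
d9 = 141/10
endpoint = (-51/10, 79/5)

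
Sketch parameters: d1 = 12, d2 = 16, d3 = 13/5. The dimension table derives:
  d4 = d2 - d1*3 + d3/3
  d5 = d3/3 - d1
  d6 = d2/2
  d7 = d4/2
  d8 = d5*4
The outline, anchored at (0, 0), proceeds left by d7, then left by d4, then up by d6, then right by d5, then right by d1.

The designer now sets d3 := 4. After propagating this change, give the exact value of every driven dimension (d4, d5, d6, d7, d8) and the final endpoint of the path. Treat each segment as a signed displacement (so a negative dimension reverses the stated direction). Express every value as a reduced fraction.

d4 = -56/3
d5 = -32/3
d6 = 8
d7 = -28/3
d8 = -128/3
endpoint = (88/3, 8)

Apply edit: d3 := 4
  d4 = d2 - d1*3 + d3/3 = -56/3
  d5 = d3/3 - d1 = -32/3
  d6 = d2/2 = 8
  d7 = d4/2 = -28/3
  d8 = d5*4 = -128/3
Walk from origin (0, 0):
  seg 1: left by d7 = -28/3 → (28/3, 0)
  seg 2: left by d4 = -56/3 → (28, 0)
  seg 3: up by d6 = 8 → (28, 8)
  seg 4: right by d5 = -32/3 → (52/3, 8)
  seg 5: right by d1 = 12 → (88/3, 8)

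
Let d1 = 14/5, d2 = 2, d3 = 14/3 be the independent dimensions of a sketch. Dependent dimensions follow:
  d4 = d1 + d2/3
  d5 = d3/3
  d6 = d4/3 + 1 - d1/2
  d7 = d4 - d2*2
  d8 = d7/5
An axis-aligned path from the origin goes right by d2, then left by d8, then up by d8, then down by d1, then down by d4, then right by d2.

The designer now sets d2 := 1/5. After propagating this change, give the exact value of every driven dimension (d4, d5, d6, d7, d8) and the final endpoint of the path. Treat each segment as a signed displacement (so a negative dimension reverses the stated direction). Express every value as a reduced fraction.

d4 = 43/15
d5 = 14/9
d6 = 5/9
d7 = 37/15
d8 = 37/75
endpoint = (-7/75, -388/75)

Apply edit: d2 := 1/5
  d4 = d1 + d2/3 = 43/15
  d5 = d3/3 = 14/9
  d6 = d4/3 + 1 - d1/2 = 5/9
  d7 = d4 - d2*2 = 37/15
  d8 = d7/5 = 37/75
Walk from origin (0, 0):
  seg 1: right by d2 = 1/5 → (1/5, 0)
  seg 2: left by d8 = 37/75 → (-22/75, 0)
  seg 3: up by d8 = 37/75 → (-22/75, 37/75)
  seg 4: down by d1 = 14/5 → (-22/75, -173/75)
  seg 5: down by d4 = 43/15 → (-22/75, -388/75)
  seg 6: right by d2 = 1/5 → (-7/75, -388/75)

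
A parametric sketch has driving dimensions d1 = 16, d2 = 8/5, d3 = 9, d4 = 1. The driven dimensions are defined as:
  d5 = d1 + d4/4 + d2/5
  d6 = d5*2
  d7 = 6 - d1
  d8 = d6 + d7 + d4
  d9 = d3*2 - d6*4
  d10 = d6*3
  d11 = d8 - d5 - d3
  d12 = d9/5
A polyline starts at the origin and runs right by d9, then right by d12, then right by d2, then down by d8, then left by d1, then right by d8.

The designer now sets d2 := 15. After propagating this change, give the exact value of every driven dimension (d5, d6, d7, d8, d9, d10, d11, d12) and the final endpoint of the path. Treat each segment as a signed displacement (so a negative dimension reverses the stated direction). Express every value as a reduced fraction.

d5 = 77/4
d6 = 77/2
d7 = -10
d8 = 59/2
d9 = -136
d10 = 231/2
d11 = 5/4
d12 = -136/5
endpoint = (-1347/10, -59/2)

Apply edit: d2 := 15
  d5 = d1 + d4/4 + d2/5 = 77/4
  d6 = d5*2 = 77/2
  d7 = 6 - d1 = -10
  d8 = d6 + d7 + d4 = 59/2
  d9 = d3*2 - d6*4 = -136
  d10 = d6*3 = 231/2
  d11 = d8 - d5 - d3 = 5/4
  d12 = d9/5 = -136/5
Walk from origin (0, 0):
  seg 1: right by d9 = -136 → (-136, 0)
  seg 2: right by d12 = -136/5 → (-816/5, 0)
  seg 3: right by d2 = 15 → (-741/5, 0)
  seg 4: down by d8 = 59/2 → (-741/5, -59/2)
  seg 5: left by d1 = 16 → (-821/5, -59/2)
  seg 6: right by d8 = 59/2 → (-1347/10, -59/2)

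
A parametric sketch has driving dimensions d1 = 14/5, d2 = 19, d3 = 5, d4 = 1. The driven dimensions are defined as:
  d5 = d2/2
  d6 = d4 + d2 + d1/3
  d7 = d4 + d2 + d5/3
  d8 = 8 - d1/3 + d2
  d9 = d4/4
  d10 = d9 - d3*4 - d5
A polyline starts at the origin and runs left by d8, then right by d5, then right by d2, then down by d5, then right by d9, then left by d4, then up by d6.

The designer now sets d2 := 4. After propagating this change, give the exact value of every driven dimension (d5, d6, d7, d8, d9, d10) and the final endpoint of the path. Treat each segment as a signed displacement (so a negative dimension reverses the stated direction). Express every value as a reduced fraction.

d5 = 2
d6 = 89/15
d7 = 17/3
d8 = 166/15
d9 = 1/4
d10 = -87/4
endpoint = (-349/60, 59/15)

Apply edit: d2 := 4
  d5 = d2/2 = 2
  d6 = d4 + d2 + d1/3 = 89/15
  d7 = d4 + d2 + d5/3 = 17/3
  d8 = 8 - d1/3 + d2 = 166/15
  d9 = d4/4 = 1/4
  d10 = d9 - d3*4 - d5 = -87/4
Walk from origin (0, 0):
  seg 1: left by d8 = 166/15 → (-166/15, 0)
  seg 2: right by d5 = 2 → (-136/15, 0)
  seg 3: right by d2 = 4 → (-76/15, 0)
  seg 4: down by d5 = 2 → (-76/15, -2)
  seg 5: right by d9 = 1/4 → (-289/60, -2)
  seg 6: left by d4 = 1 → (-349/60, -2)
  seg 7: up by d6 = 89/15 → (-349/60, 59/15)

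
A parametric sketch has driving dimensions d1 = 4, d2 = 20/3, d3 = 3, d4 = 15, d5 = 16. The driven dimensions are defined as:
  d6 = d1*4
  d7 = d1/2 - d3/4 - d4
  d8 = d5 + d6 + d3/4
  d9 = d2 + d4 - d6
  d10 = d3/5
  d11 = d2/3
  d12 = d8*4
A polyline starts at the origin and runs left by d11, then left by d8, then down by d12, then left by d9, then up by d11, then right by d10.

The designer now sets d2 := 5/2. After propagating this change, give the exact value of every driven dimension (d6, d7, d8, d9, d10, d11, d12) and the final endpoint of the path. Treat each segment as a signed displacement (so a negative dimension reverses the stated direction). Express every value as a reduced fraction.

Apply edit: d2 := 5/2
  d6 = d1*4 = 16
  d7 = d1/2 - d3/4 - d4 = -55/4
  d8 = d5 + d6 + d3/4 = 131/4
  d9 = d2 + d4 - d6 = 3/2
  d10 = d3/5 = 3/5
  d11 = d2/3 = 5/6
  d12 = d8*4 = 131
Walk from origin (0, 0):
  seg 1: left by d11 = 5/6 → (-5/6, 0)
  seg 2: left by d8 = 131/4 → (-403/12, 0)
  seg 3: down by d12 = 131 → (-403/12, -131)
  seg 4: left by d9 = 3/2 → (-421/12, -131)
  seg 5: up by d11 = 5/6 → (-421/12, -781/6)
  seg 6: right by d10 = 3/5 → (-2069/60, -781/6)

d6 = 16
d7 = -55/4
d8 = 131/4
d9 = 3/2
d10 = 3/5
d11 = 5/6
d12 = 131
endpoint = (-2069/60, -781/6)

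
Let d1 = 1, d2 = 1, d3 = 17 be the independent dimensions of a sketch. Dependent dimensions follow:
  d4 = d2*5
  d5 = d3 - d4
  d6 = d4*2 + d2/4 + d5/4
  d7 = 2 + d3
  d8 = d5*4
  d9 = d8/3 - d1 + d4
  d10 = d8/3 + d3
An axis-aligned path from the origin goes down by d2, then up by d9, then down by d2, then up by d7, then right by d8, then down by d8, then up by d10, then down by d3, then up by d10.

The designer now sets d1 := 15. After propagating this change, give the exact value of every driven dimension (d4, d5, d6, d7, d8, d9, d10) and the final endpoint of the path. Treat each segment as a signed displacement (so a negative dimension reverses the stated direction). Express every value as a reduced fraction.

d4 = 5
d5 = 12
d6 = 53/4
d7 = 19
d8 = 48
d9 = 6
d10 = 33
endpoint = (48, 24)

Apply edit: d1 := 15
  d4 = d2*5 = 5
  d5 = d3 - d4 = 12
  d6 = d4*2 + d2/4 + d5/4 = 53/4
  d7 = 2 + d3 = 19
  d8 = d5*4 = 48
  d9 = d8/3 - d1 + d4 = 6
  d10 = d8/3 + d3 = 33
Walk from origin (0, 0):
  seg 1: down by d2 = 1 → (0, -1)
  seg 2: up by d9 = 6 → (0, 5)
  seg 3: down by d2 = 1 → (0, 4)
  seg 4: up by d7 = 19 → (0, 23)
  seg 5: right by d8 = 48 → (48, 23)
  seg 6: down by d8 = 48 → (48, -25)
  seg 7: up by d10 = 33 → (48, 8)
  seg 8: down by d3 = 17 → (48, -9)
  seg 9: up by d10 = 33 → (48, 24)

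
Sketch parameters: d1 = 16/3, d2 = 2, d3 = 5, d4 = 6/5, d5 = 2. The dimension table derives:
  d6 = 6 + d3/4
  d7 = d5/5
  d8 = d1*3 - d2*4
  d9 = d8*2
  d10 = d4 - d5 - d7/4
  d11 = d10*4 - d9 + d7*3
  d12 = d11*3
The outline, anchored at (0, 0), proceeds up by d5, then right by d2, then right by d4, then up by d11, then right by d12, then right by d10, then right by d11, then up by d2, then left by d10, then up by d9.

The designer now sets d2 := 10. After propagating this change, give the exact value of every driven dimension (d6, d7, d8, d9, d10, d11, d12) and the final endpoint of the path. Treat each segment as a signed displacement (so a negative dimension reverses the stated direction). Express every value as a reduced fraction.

Apply edit: d2 := 10
  d6 = 6 + d3/4 = 29/4
  d7 = d5/5 = 2/5
  d8 = d1*3 - d2*4 = -24
  d9 = d8*2 = -48
  d10 = d4 - d5 - d7/4 = -9/10
  d11 = d10*4 - d9 + d7*3 = 228/5
  d12 = d11*3 = 684/5
Walk from origin (0, 0):
  seg 1: up by d5 = 2 → (0, 2)
  seg 2: right by d2 = 10 → (10, 2)
  seg 3: right by d4 = 6/5 → (56/5, 2)
  seg 4: up by d11 = 228/5 → (56/5, 238/5)
  seg 5: right by d12 = 684/5 → (148, 238/5)
  seg 6: right by d10 = -9/10 → (1471/10, 238/5)
  seg 7: right by d11 = 228/5 → (1927/10, 238/5)
  seg 8: up by d2 = 10 → (1927/10, 288/5)
  seg 9: left by d10 = -9/10 → (968/5, 288/5)
  seg 10: up by d9 = -48 → (968/5, 48/5)

d6 = 29/4
d7 = 2/5
d8 = -24
d9 = -48
d10 = -9/10
d11 = 228/5
d12 = 684/5
endpoint = (968/5, 48/5)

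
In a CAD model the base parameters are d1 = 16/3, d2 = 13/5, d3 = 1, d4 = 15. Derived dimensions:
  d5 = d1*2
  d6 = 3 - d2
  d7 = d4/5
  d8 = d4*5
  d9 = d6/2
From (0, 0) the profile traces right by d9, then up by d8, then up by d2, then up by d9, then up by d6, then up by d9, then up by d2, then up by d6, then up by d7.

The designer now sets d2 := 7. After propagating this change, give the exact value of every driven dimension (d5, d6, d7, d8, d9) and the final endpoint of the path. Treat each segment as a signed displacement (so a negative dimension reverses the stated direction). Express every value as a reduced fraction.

d5 = 32/3
d6 = -4
d7 = 3
d8 = 75
d9 = -2
endpoint = (-2, 80)

Apply edit: d2 := 7
  d5 = d1*2 = 32/3
  d6 = 3 - d2 = -4
  d7 = d4/5 = 3
  d8 = d4*5 = 75
  d9 = d6/2 = -2
Walk from origin (0, 0):
  seg 1: right by d9 = -2 → (-2, 0)
  seg 2: up by d8 = 75 → (-2, 75)
  seg 3: up by d2 = 7 → (-2, 82)
  seg 4: up by d9 = -2 → (-2, 80)
  seg 5: up by d6 = -4 → (-2, 76)
  seg 6: up by d9 = -2 → (-2, 74)
  seg 7: up by d2 = 7 → (-2, 81)
  seg 8: up by d6 = -4 → (-2, 77)
  seg 9: up by d7 = 3 → (-2, 80)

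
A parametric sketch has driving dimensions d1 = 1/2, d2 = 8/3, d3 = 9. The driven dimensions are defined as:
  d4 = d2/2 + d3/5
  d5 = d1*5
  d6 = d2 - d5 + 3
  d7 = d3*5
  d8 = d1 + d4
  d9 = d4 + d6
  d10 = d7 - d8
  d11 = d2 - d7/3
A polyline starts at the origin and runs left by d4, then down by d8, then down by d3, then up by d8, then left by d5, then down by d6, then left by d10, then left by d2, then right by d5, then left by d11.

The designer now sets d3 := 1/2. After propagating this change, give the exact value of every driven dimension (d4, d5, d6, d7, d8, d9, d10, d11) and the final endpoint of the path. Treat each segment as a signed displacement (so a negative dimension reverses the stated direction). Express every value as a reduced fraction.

Apply edit: d3 := 1/2
  d4 = d2/2 + d3/5 = 43/30
  d5 = d1*5 = 5/2
  d6 = d2 - d5 + 3 = 19/6
  d7 = d3*5 = 5/2
  d8 = d1 + d4 = 29/15
  d9 = d4 + d6 = 23/5
  d10 = d7 - d8 = 17/30
  d11 = d2 - d7/3 = 11/6
Walk from origin (0, 0):
  seg 1: left by d4 = 43/30 → (-43/30, 0)
  seg 2: down by d8 = 29/15 → (-43/30, -29/15)
  seg 3: down by d3 = 1/2 → (-43/30, -73/30)
  seg 4: up by d8 = 29/15 → (-43/30, -1/2)
  seg 5: left by d5 = 5/2 → (-59/15, -1/2)
  seg 6: down by d6 = 19/6 → (-59/15, -11/3)
  seg 7: left by d10 = 17/30 → (-9/2, -11/3)
  seg 8: left by d2 = 8/3 → (-43/6, -11/3)
  seg 9: right by d5 = 5/2 → (-14/3, -11/3)
  seg 10: left by d11 = 11/6 → (-13/2, -11/3)

d4 = 43/30
d5 = 5/2
d6 = 19/6
d7 = 5/2
d8 = 29/15
d9 = 23/5
d10 = 17/30
d11 = 11/6
endpoint = (-13/2, -11/3)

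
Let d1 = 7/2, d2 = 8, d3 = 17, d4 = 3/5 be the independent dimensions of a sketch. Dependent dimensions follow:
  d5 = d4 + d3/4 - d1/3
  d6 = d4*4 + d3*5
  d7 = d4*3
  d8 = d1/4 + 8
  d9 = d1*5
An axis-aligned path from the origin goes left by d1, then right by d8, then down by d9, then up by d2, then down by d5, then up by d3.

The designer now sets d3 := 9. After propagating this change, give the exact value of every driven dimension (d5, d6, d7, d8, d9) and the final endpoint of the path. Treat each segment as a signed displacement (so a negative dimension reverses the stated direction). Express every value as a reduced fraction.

d5 = 101/60
d6 = 237/5
d7 = 9/5
d8 = 71/8
d9 = 35/2
endpoint = (43/8, -131/60)

Apply edit: d3 := 9
  d5 = d4 + d3/4 - d1/3 = 101/60
  d6 = d4*4 + d3*5 = 237/5
  d7 = d4*3 = 9/5
  d8 = d1/4 + 8 = 71/8
  d9 = d1*5 = 35/2
Walk from origin (0, 0):
  seg 1: left by d1 = 7/2 → (-7/2, 0)
  seg 2: right by d8 = 71/8 → (43/8, 0)
  seg 3: down by d9 = 35/2 → (43/8, -35/2)
  seg 4: up by d2 = 8 → (43/8, -19/2)
  seg 5: down by d5 = 101/60 → (43/8, -671/60)
  seg 6: up by d3 = 9 → (43/8, -131/60)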